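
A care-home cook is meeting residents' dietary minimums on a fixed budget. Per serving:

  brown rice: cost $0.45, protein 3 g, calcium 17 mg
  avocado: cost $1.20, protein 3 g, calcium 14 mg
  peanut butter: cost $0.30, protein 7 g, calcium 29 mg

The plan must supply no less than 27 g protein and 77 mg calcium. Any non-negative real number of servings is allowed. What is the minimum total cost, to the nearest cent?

$1.16

This is a tiny linear program; its minimum lies at a vertex of the feasible set. List the vertices and price them.
brown rice only: max(27/3, 77/17) = 9 servings → $4.05.
avocado only: max(27/3, 77/14) = 9 servings → $10.80.
peanut butter only: max(27/7, 77/29) = 3.857 servings → $1.16.
brown rice + avocado: the both-tight solution has a negative serving — not a feasible corner.
brown rice + peanut butter with both targets exact would need a negative amount; discard.
avocado + peanut butter: the both-tight solution has a negative serving — not a feasible corner.
So the least-cost plan costs $1.16.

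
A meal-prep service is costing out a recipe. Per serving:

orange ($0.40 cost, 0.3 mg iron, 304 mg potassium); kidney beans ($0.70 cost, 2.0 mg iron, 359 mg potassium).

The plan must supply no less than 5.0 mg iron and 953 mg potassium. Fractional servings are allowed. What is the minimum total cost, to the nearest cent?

$1.82

Minimising a linear cost over {iron ≥ 5.0, potassium ≥ 953, servings ≥ 0} — the optimum is at a vertex, using one or two foods.
orange only: max(5.0/0.3, 953/304) = 16.67 servings → $6.67.
kidney beans only: max(5.0/2.0, 953/359) = 2.655 servings → $1.86.
orange + kidney beans with both tight: 0.2219 servings and 2.467 servings → $1.82.
So the least-cost plan costs $1.82.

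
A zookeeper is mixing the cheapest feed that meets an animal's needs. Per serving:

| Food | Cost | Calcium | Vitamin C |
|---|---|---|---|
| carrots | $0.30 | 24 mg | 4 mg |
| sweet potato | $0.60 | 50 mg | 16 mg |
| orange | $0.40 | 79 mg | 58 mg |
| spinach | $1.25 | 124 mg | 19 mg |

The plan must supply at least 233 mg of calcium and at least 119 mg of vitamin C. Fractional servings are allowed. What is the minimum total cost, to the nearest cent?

Check every corner: each single food scaled to meet both minima, and each pair solved so both constraints bind.
carrots only: max(233/24, 119/4) = 29.75 servings → $8.93.
sweet potato only: max(233/50, 119/16) = 7.438 servings → $4.46.
orange only: max(233/79, 119/58) = 2.949 servings → $1.18.
spinach only: max(233/124, 119/19) = 6.263 servings → $7.83.
carrots + sweet potato: intersection lies outside the first quadrant.
carrots + orange with both tight: 3.822 servings and 1.788 servings → $1.86.
carrots + spinach: the both-tight solution has a negative serving — not a feasible corner.
sweet potato + orange with both tight: 2.514 servings and 1.358 servings → $2.05.
sweet potato + spinach: the both-tight solution has a negative serving — not a feasible corner.
orange + spinach with both tight: 1.815 servings and 0.7227 servings → $1.63.
So the least-cost plan costs $1.18.

$1.18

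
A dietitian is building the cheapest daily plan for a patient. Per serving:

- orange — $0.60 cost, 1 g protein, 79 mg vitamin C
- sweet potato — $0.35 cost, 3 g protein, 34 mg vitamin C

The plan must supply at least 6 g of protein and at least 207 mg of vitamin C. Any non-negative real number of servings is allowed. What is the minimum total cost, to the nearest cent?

$1.69

The cheapest plan sits at a corner of the feasible region — with two constraints it uses at most two foods.
orange only: max(6/1, 207/79) = 6 servings → $3.60.
sweet potato only: max(6/3, 207/34) = 6.088 servings → $2.13.
orange + sweet potato with both tight: 2.054 servings and 1.315 servings → $1.69.
The minimum over all feasible corners is $1.69.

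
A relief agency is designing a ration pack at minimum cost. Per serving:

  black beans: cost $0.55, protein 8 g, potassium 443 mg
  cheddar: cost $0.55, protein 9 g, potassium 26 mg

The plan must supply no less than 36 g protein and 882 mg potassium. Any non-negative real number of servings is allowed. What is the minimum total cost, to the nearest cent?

$2.31

This is a tiny linear program; its minimum lies at a vertex of the feasible set. List the vertices and price them.
black beans only: max(36/8, 882/443) = 4.5 servings → $2.48.
cheddar only: max(36/9, 882/26) = 33.92 servings → $18.66.
black beans + cheddar with both tight: 1.853 servings and 2.353 servings → $2.31.
The minimum over all feasible corners is $2.31.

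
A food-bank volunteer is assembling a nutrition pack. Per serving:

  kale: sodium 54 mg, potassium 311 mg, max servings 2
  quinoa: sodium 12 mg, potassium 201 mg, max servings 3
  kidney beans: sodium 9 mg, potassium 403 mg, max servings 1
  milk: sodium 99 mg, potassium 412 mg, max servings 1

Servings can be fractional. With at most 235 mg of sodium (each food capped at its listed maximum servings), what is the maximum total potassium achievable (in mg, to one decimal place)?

Potassium per mg sodium: kidney beans 44.78, quinoa 16.75, kale 5.759, milk 4.162.
Take 1 serving of kidney beans: uses 9 mg sodium, +403.0 mg potassium (running total 403.0 mg).
Take 3 servings of quinoa: uses 36 mg sodium, +603.0 mg potassium (running total 1006.0 mg).
Take 2 servings of kale: uses 108 mg sodium, +622.0 mg potassium (running total 1628.0 mg).
Take 0.8283 servings of milk: uses 82 mg sodium, +341.3 mg potassium (running total 1969.3 mg).
Filling greedily by potassium-per-mg sodium is optimal for one linear limit, giving 1969.3 mg.

1969.3 mg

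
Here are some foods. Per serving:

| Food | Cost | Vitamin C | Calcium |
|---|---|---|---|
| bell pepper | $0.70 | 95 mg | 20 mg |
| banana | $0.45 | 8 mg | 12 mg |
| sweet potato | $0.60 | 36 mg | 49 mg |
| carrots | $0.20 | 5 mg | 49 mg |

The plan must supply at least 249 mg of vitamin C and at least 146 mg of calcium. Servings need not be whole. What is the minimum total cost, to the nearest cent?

Check every corner: each single food scaled to meet both minima, and each pair solved so both constraints bind.
bell pepper only: max(249/95, 146/20) = 7.3 servings → $5.11.
banana only: max(249/8, 146/12) = 31.12 servings → $14.01.
sweet potato only: max(249/36, 146/49) = 6.917 servings → $4.15.
carrots only: max(249/5, 146/49) = 49.8 servings → $9.96.
bell pepper + banana with both tight: 1.857 servings and 9.071 servings → $5.38.
bell pepper + sweet potato with both tight: 1.765 servings and 2.259 servings → $2.59.
bell pepper + carrots with both tight: 2.518 servings and 1.952 servings → $2.15.
banana + sweet potato: the both-tight solution has a negative serving — not a feasible corner.
banana + carrots: intersection lies outside the first quadrant.
sweet potato + carrots: intersection lies outside the first quadrant.
Cheapest feasible corner: $2.15.

$2.15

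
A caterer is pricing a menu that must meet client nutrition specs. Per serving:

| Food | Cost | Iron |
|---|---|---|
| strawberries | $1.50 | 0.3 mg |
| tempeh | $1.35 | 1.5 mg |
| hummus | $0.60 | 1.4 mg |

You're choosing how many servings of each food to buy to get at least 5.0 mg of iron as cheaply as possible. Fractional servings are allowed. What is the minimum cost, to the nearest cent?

$2.14

Cost per mg of iron: hummus $0.4286, tempeh $0.9000, strawberries $5.0000.
With no serving limits, use only hummus: 5.0 mg / 1.4 mg = 3.571 servings × $0.60 = $2.14.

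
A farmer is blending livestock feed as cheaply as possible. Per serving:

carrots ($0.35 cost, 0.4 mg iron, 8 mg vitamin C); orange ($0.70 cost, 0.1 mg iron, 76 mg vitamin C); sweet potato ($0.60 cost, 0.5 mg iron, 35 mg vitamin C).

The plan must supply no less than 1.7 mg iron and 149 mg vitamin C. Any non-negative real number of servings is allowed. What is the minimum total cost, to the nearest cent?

The cheapest plan sits at a corner of the feasible region — with two constraints it uses at most two foods.
carrots only: max(1.7/0.4, 149/8) = 18.62 servings → $6.52.
orange only: max(1.7/0.1, 149/76) = 17 servings → $11.90.
sweet potato only: max(1.7/0.5, 149/35) = 4.257 servings → $2.55.
carrots + orange with both tight: 3.861 servings and 1.554 servings → $2.44.
carrots + sweet potato: intersection lies outside the first quadrant.
orange + sweet potato with both tight: 0.4348 servings and 3.313 servings → $2.29.
The minimum over all feasible corners is $2.29.

$2.29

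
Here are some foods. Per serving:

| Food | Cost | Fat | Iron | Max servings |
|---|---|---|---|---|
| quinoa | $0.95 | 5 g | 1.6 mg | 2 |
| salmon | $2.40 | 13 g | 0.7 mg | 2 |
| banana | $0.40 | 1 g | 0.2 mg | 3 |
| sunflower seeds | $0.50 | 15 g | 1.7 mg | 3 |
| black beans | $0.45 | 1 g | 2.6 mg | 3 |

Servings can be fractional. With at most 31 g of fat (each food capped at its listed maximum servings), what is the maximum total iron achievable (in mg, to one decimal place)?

13.3 mg

Iron per g fat: black beans 2.6, quinoa 0.32, banana 0.2, sunflower seeds 0.1133, salmon 0.05385.
Take 3 servings of black beans: uses 3 g fat, +7.8 mg iron (running total 7.8 mg).
Take 2 servings of quinoa: uses 10 g fat, +3.2 mg iron (running total 11.0 mg).
Take 3 servings of banana: uses 3 g fat, +0.6 mg iron (running total 11.6 mg).
Take 1 serving of sunflower seeds: uses 15 g fat, +1.7 mg iron (running total 13.3 mg).
Filling greedily by iron-per-g fat is optimal for one linear limit, giving 13.3 mg.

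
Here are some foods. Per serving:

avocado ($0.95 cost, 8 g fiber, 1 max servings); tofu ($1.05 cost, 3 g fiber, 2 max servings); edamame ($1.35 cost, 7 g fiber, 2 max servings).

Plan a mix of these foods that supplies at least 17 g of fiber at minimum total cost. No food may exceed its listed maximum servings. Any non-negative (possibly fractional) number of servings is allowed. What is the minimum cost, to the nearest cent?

Cost per g of fiber: avocado $0.1187, edamame $0.1929, tofu $0.3500.
Take 1 serving of avocado: +8.0 g fiber for $0.95 (total $0.95, still need 9.0 g).
Take 1.286 servings of edamame: +9.0 g fiber for $1.74 (total $2.69, still need 0.0 g).
Greedy by cheapest-per-g is optimal for a single linear constraint, so the minimum cost is $2.69.

$2.69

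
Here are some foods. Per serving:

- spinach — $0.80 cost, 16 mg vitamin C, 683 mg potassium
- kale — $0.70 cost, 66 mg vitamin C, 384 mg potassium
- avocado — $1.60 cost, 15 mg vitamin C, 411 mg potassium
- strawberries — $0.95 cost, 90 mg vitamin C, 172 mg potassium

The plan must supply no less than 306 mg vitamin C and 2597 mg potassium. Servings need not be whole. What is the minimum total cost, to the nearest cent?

spinach only: max(306/16, 2597/683) = 19.12 servings → $15.30.
kale only: max(306/66, 2597/384) = 6.763 servings → $4.73.
avocado only: max(306/15, 2597/411) = 20.4 servings → $32.64.
strawberries only: max(306/90, 2597/172) = 15.1 servings → $14.34.
spinach + kale with both tight: 1.384 servings and 4.301 servings → $4.12.
spinach + avocado: intersection lies outside the first quadrant.
spinach + strawberries with both tight: 3.084 servings and 2.852 servings → $5.18.
kale + avocado with both tight: 4.063 servings and 2.523 servings → $6.88.
kale + strawberries: intersection lies outside the first quadrant.
avocado + strawberries with both tight: 5.263 servings and 2.523 servings → $10.82.
So the least-cost plan costs $4.12.

$4.12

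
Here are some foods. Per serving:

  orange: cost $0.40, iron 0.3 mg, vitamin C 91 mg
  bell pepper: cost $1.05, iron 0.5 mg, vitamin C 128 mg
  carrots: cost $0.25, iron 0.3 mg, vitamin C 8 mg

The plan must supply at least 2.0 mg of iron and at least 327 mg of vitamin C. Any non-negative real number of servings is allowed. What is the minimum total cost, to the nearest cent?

For a min-cost LP with two ≥-constraints, a basic feasible solution has at most two positive variables.
orange only: max(2.0/0.3, 327/91) = 6.667 servings → $2.67.
bell pepper only: max(2.0/0.5, 327/128) = 4 servings → $4.20.
carrots only: max(2.0/0.3, 327/8) = 40.88 servings → $10.22.
orange + bell pepper: the both-tight solution has a negative serving — not a feasible corner.
orange + carrots with both tight: 3.297 servings and 3.369 servings → $2.16.
bell pepper + carrots with both tight: 2.387 servings and 2.689 servings → $3.18.
The minimum over all feasible corners is $2.16.

$2.16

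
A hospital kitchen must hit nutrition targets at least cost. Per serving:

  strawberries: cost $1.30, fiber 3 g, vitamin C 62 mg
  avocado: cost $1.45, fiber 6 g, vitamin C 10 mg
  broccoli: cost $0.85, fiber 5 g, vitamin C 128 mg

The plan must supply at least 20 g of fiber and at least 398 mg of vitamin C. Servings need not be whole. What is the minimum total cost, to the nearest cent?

The cheapest plan sits at a corner of the feasible region — with two constraints it uses at most two foods.
strawberries only: max(20/3, 398/62) = 6.667 servings → $8.67.
avocado only: max(20/6, 398/10) = 39.8 servings → $57.71.
broccoli only: max(20/5, 398/128) = 4 servings → $3.40.
strawberries + avocado with both tight: 6.398 servings and 0.1345 servings → $8.51.
strawberries + broccoli: the both-tight solution has a negative serving — not a feasible corner.
avocado + broccoli with both tight: 0.7939 servings and 3.047 servings → $3.74.
Cheapest feasible corner: $3.40.

$3.40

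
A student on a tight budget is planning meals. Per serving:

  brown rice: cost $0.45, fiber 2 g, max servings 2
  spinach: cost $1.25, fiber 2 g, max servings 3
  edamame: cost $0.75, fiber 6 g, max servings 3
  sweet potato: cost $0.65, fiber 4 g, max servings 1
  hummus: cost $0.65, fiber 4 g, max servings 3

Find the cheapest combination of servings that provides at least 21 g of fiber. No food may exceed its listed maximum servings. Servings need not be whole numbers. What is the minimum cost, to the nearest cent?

Cost per g of fiber: edamame $0.1250, sweet potato $0.1625, hummus $0.1625, brown rice $0.2250, spinach $0.6250.
Take 3 servings of edamame: +18.0 g fiber for $2.25 (total $2.25, still need 3.0 g).
Take 0.75 servings of sweet potato: +3.0 g fiber for $0.49 (total $2.74, still need 0.0 g).
Filling from the cheapest source first is optimal under one linear minimum: $2.74.

$2.74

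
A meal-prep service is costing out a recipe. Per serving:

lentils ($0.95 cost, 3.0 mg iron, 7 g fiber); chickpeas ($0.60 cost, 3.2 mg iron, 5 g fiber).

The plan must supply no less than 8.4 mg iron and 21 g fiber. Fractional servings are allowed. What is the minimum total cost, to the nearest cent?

$2.52

lentils only: max(8.4/3.0, 21/7) = 3 servings → $2.85.
chickpeas only: max(8.4/3.2, 21/5) = 4.2 servings → $2.52.
lentils + chickpeas: intersection lies outside the first quadrant.
So the least-cost plan costs $2.52.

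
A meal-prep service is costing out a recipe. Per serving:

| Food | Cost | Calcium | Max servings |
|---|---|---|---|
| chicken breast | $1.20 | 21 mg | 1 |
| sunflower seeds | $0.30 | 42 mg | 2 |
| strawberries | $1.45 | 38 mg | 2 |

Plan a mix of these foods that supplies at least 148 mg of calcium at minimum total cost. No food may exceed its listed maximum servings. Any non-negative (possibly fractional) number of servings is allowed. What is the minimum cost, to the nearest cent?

$3.04

Cost per mg of calcium: sunflower seeds $0.0071, strawberries $0.0382, chicken breast $0.0571.
Take 2 servings of sunflower seeds: +84.0 mg calcium for $0.60 (total $0.60, still need 64.0 mg).
Take 1.684 servings of strawberries: +64.0 mg calcium for $2.44 (total $3.04, still need 0.0 mg).
Filling from the cheapest source first is optimal under one linear minimum: $3.04.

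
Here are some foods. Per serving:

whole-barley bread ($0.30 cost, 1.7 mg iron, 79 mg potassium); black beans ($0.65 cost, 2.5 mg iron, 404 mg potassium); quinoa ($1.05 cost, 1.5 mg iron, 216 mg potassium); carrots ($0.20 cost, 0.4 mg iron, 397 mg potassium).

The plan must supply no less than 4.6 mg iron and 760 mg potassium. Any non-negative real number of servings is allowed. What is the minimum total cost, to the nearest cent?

At the optimum either one food covers both requirements or two foods hit both targets exactly; no other combination can be cheaper.
whole-barley bread only: max(4.6/1.7, 760/79) = 9.62 servings → $2.89.
black beans only: max(4.6/2.5, 760/404) = 1.881 servings → $1.22.
quinoa only: max(4.6/1.5, 760/216) = 3.519 servings → $3.69.
carrots only: max(4.6/0.4, 760/397) = 11.5 servings → $2.30.
whole-barley bread + black beans: intersection lies outside the first quadrant.
whole-barley bread + quinoa: intersection lies outside the first quadrant.
whole-barley bread + carrots with both tight: 2.366 servings and 1.443 servings → $1.00.
black beans + quinoa with both targets exact would need a negative amount; discard.
black beans + carrots with both tight: 1.832 servings and 0.05007 servings → $1.20.
quinoa + carrots with both tight: 2.99 servings and 0.2876 servings → $3.20.
So the least-cost plan costs $1.00.

$1.00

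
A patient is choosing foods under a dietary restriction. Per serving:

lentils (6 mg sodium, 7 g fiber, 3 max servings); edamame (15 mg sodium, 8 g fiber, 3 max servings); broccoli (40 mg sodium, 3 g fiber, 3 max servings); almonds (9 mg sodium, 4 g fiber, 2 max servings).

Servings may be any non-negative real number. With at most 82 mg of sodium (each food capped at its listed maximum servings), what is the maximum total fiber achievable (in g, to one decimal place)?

53.1 g

Fiber per mg sodium: lentils 1.167, edamame 0.5333, almonds 0.4444, broccoli 0.075.
Take 3 servings of lentils: uses 18 mg sodium, +21.0 g fiber (running total 21.0 g).
Take 3 servings of edamame: uses 45 mg sodium, +24.0 g fiber (running total 45.0 g).
Take 2 servings of almonds: uses 18 mg sodium, +8.0 g fiber (running total 53.0 g).
Take 0.025 servings of broccoli: uses 1 mg sodium, +0.1 g fiber (running total 53.1 g).
Filling greedily by fiber-per-mg sodium is optimal for one linear limit, giving 53.1 g.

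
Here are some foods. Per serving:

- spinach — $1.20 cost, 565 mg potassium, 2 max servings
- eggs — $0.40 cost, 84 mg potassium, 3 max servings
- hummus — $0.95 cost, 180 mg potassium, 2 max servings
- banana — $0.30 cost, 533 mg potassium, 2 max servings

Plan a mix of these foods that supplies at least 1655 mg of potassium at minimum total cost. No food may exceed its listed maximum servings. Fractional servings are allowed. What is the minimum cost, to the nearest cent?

Cost per mg of potassium: banana $0.0006, spinach $0.0021, eggs $0.0048, hummus $0.0053.
Take 2 servings of banana: +1066.0 mg potassium for $0.60 (total $0.60, still need 589.0 mg).
Take 1.042 servings of spinach: +589.0 mg potassium for $1.25 (total $1.85, still need 0.0 mg).
Greedy by cheapest-per-mg is optimal for a single linear constraint, so the minimum cost is $1.85.

$1.85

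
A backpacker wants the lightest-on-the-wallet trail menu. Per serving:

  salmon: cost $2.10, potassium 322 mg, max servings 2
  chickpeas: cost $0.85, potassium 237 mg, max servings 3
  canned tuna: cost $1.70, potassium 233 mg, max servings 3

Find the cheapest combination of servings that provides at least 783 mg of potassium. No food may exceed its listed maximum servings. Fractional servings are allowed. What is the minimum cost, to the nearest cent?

$3.02

Cost per mg of potassium: chickpeas $0.0036, salmon $0.0065, canned tuna $0.0073.
Take 3 servings of chickpeas: +711.0 mg potassium for $2.55 (total $2.55, still need 72.0 mg).
Take 0.2236 servings of salmon: +72.0 mg potassium for $0.47 (total $3.02, still need 0.0 mg).
Greedy by cheapest-per-mg is optimal for a single linear constraint, so the minimum cost is $3.02.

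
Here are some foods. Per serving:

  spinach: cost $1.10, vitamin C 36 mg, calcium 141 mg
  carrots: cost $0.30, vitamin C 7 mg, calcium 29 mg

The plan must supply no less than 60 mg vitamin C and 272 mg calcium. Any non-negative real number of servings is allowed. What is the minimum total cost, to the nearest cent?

Minimising a linear cost over {vitamin C ≥ 60, calcium ≥ 272, servings ≥ 0} — the optimum is at a vertex, using one or two foods.
spinach only: max(60/36, 272/141) = 1.929 servings → $2.12.
carrots only: max(60/7, 272/29) = 9.379 servings → $2.81.
spinach + carrots: the both-tight solution has a negative serving — not a feasible corner.
Cheapest feasible corner: $2.12.

$2.12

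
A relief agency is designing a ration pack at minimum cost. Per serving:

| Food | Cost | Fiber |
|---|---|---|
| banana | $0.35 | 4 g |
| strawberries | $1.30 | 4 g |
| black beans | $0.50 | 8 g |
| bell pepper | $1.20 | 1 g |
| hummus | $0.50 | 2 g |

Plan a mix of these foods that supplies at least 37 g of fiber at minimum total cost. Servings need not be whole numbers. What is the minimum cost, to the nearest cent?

Cost per g of fiber: black beans $0.0625, banana $0.0875, hummus $0.2500, strawberries $0.3250, bell pepper $1.2000.
With no serving limits, use only black beans: 37 g / 8 g = 4.625 servings × $0.50 = $2.31.

$2.31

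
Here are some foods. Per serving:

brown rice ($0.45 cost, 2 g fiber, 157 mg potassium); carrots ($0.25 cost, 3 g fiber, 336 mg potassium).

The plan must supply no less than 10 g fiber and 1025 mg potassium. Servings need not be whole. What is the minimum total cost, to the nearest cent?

A basic optimal solution has at most two foods positive. Try each food alone and each pair with both targets met exactly.
brown rice only: max(10/2, 1025/157) = 6.529 servings → $2.94.
carrots only: max(10/3, 1025/336) = 3.333 servings → $0.83.
brown rice + carrots with both tight: 1.418 servings and 2.388 servings → $1.24.
So the least-cost plan costs $0.83.

$0.83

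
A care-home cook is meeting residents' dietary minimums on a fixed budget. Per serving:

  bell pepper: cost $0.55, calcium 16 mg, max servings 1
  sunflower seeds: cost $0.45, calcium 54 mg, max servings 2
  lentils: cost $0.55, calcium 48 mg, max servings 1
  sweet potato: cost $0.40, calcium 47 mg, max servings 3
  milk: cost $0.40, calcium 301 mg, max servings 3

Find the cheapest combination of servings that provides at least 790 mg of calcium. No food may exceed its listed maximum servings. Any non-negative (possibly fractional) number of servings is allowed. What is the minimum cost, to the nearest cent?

Cost per mg of calcium: milk $0.0013, sunflower seeds $0.0083, sweet potato $0.0085, lentils $0.0115, bell pepper $0.0344.
Take 2.625 servings of milk: +790.0 mg calcium for $1.05 (total $1.05, still need 0.0 mg).
Greedy by cheapest-per-mg is optimal for a single linear constraint, so the minimum cost is $1.05.

$1.05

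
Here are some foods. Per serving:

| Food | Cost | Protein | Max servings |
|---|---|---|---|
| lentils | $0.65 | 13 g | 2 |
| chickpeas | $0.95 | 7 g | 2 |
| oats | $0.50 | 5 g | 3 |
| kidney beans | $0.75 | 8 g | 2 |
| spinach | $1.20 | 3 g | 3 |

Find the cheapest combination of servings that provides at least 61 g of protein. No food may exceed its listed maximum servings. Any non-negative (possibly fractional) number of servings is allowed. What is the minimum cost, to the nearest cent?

Cost per g of protein: lentils $0.0500, kidney beans $0.0938, oats $0.1000, chickpeas $0.1357, spinach $0.4000.
Take 2 servings of lentils: +26.0 g protein for $1.30 (total $1.30, still need 35.0 g).
Take 2 servings of kidney beans: +16.0 g protein for $1.50 (total $2.80, still need 19.0 g).
Take 3 servings of oats: +15.0 g protein for $1.50 (total $4.30, still need 4.0 g).
Take 0.5714 servings of chickpeas: +4.0 g protein for $0.54 (total $4.84, still need 0.0 g).
Filling from the cheapest source first is optimal under one linear minimum: $4.84.

$4.84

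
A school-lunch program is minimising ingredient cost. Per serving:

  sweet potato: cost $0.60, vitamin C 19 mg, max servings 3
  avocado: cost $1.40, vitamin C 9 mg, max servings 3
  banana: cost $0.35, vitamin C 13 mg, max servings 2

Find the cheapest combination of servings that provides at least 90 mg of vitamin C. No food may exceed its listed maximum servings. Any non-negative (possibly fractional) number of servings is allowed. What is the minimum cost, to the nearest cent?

$3.59

Cost per mg of vitamin C: banana $0.0269, sweet potato $0.0316, avocado $0.1556.
Take 2 servings of banana: +26.0 mg vitamin C for $0.70 (total $0.70, still need 64.0 mg).
Take 3 servings of sweet potato: +57.0 mg vitamin C for $1.80 (total $2.50, still need 7.0 mg).
Take 0.7778 servings of avocado: +7.0 mg vitamin C for $1.09 (total $3.59, still need 0.0 mg).
Greedy by cheapest-per-mg is optimal for a single linear constraint, so the minimum cost is $3.59.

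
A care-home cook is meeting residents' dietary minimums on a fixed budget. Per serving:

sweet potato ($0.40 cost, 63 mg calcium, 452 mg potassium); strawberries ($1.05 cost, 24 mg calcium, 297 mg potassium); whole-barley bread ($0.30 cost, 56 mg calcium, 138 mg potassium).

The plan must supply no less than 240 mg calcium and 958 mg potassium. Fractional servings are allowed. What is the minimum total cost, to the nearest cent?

With two linear requirements the optimum uses one or two foods; enumerate the corners.
sweet potato only: max(240/63, 958/452) = 3.81 servings → $1.52.
strawberries only: max(240/24, 958/297) = 10 servings → $10.50.
whole-barley bread only: max(240/56, 958/138) = 6.942 servings → $2.08.
sweet potato + strawberries with both targets exact would need a negative amount; discard.
sweet potato + whole-barley bread with both tight: 1.235 servings and 2.896 servings → $1.36.
strawberries + whole-barley bread with both tight: 1.541 servings and 3.625 servings → $2.71.
The minimum over all feasible corners is $1.36.

$1.36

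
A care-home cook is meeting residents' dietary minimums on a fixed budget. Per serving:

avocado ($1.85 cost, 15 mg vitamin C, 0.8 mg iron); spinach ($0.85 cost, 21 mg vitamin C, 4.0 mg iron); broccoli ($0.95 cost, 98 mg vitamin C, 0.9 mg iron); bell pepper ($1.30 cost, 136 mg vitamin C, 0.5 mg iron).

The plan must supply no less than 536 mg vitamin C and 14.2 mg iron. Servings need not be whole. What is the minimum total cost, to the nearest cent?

$6.77

Compare the cost at each extreme point of the feasible region.
avocado only: max(536/15, 14.2/0.8) = 35.73 servings → $66.11.
spinach only: max(536/21, 14.2/4.0) = 25.52 servings → $21.70.
broccoli only: max(536/98, 14.2/0.9) = 15.78 servings → $14.99.
bell pepper only: max(536/136, 14.2/0.5) = 28.4 servings → $36.92.
avocado + spinach with both targets exact would need a negative amount; discard.
avocado + broccoli with both tight: 14.01 servings and 3.325 servings → $29.08.
avocado + bell pepper with both tight: 16.42 servings and 2.13 servings → $33.14.
spinach + broccoli with both tight: 2.437 servings and 4.947 servings → $6.77.
spinach + bell pepper with both tight: 3.118 servings and 3.46 servings → $7.15.
broccoli + bell pepper with both targets exact would need a negative amount; discard.
Cheapest feasible corner: $6.77.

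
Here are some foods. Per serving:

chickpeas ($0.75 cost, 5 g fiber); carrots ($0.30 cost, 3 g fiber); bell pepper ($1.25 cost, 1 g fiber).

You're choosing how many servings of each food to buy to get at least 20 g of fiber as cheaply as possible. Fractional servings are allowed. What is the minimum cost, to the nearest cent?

Cost per g of fiber: carrots $0.1000, chickpeas $0.1500, bell pepper $1.2500.
With no serving limits, use only carrots: 20 g / 3 g = 6.667 servings × $0.30 = $2.00.

$2.00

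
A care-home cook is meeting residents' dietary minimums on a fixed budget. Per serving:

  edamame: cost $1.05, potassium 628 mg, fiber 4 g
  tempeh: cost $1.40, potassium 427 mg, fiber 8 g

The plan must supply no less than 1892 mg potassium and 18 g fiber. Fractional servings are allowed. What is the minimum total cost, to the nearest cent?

$3.94

Two binding constraints pin down two serving amounts, so the optimal mix uses at most two foods. The candidates are each food alone (scaled to the tighter of potassium/fiber) and each pair with both constraints tight.
edamame only: max(1892/628, 18/4) = 4.5 servings → $4.72.
tempeh only: max(1892/427, 18/8) = 4.431 servings → $6.20.
edamame + tempeh with both tight: 2.247 servings and 1.127 servings → $3.94.
The minimum over all feasible corners is $3.94.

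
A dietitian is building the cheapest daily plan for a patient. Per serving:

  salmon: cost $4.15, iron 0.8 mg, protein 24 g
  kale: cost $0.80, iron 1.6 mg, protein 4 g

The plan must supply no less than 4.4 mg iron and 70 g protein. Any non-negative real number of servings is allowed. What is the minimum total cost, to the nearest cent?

$12.26

An LP optimum is at a vertex; with two nutrient constraints at most two foods are used. Check each candidate.
salmon only: max(4.4/0.8, 70/24) = 5.5 servings → $22.82.
kale only: max(4.4/1.6, 70/4) = 17.5 servings → $14.00.
salmon + kale with both tight: 2.682 servings and 1.409 servings → $12.26.
So the least-cost plan costs $12.26.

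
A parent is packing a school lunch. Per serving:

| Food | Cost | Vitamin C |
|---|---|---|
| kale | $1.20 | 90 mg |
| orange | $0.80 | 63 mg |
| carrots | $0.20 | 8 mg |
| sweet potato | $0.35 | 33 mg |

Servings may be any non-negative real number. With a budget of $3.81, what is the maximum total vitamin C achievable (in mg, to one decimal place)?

Vitamin C per dollar: sweet potato 94.29, orange 78.75, kale 75, carrots 40.
With no serving limits, spend the whole cost allowance on sweet potato: $3.81 / $0.35 × 33 mg = 359.2 mg.

359.2 mg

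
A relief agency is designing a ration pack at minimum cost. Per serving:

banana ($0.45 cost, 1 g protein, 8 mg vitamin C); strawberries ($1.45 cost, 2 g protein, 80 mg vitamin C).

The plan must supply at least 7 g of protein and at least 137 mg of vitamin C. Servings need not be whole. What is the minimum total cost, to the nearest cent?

Compare the cost at each extreme point of the feasible region.
banana only: max(7/1, 137/8) = 17.12 servings → $7.71.
strawberries only: max(7/2, 137/80) = 3.5 servings → $5.08.
banana + strawberries with both tight: 4.469 servings and 1.266 servings → $3.85.
So the least-cost plan costs $3.85.

$3.85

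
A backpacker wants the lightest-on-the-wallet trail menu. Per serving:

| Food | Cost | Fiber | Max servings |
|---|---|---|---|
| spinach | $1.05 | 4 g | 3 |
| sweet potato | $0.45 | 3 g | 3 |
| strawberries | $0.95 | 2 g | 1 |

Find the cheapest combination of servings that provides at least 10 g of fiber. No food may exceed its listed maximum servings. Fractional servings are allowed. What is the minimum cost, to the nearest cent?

$1.61

Cost per g of fiber: sweet potato $0.1500, spinach $0.2625, strawberries $0.4750.
Take 3 servings of sweet potato: +9.0 g fiber for $1.35 (total $1.35, still need 1.0 g).
Take 0.25 servings of spinach: +1.0 g fiber for $0.26 (total $1.61, still need 0.0 g).
Filling from the cheapest source first is optimal under one linear minimum: $1.61.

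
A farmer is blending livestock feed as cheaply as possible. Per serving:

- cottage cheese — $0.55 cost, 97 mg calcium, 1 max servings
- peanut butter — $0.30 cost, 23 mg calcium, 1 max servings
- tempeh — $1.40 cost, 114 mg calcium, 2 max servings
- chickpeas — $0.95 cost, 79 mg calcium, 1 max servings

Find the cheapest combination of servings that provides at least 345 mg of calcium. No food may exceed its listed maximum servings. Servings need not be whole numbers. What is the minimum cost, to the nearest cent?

$3.58

Cost per mg of calcium: cottage cheese $0.0057, chickpeas $0.0120, tempeh $0.0123, peanut butter $0.0130.
Take 1 serving of cottage cheese: +97.0 mg calcium for $0.55 (total $0.55, still need 248.0 mg).
Take 1 serving of chickpeas: +79.0 mg calcium for $0.95 (total $1.50, still need 169.0 mg).
Take 1.482 servings of tempeh: +169.0 mg calcium for $2.08 (total $3.58, still need 0.0 mg).
Filling from the cheapest source first is optimal under one linear minimum: $3.58.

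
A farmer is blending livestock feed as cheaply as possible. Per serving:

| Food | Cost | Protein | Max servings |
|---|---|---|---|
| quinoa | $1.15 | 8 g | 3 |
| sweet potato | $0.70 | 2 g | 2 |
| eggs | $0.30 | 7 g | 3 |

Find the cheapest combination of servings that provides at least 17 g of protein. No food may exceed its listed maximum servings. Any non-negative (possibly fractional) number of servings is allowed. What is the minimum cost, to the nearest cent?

$0.73

Cost per g of protein: eggs $0.0429, quinoa $0.1437, sweet potato $0.3500.
Take 2.429 servings of eggs: +17.0 g protein for $0.73 (total $0.73, still need 0.0 g).
Greedy by cheapest-per-g is optimal for a single linear constraint, so the minimum cost is $0.73.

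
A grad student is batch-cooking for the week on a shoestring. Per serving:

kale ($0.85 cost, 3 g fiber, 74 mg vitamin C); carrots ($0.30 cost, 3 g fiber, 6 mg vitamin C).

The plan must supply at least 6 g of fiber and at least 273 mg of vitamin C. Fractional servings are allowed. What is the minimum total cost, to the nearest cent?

$3.14

kale only: max(6/3, 273/74) = 3.689 servings → $3.14.
carrots only: max(6/3, 273/6) = 45.5 servings → $13.65.
kale + carrots with both targets exact would need a negative amount; discard.
The minimum over all feasible corners is $3.14.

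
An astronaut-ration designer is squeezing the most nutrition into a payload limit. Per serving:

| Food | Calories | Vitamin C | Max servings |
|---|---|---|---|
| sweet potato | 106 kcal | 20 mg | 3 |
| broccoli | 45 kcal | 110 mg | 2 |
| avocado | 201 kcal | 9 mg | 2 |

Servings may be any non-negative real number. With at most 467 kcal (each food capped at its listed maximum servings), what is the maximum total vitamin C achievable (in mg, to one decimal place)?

282.6 mg

Vitamin C per kcal: broccoli 2.444, sweet potato 0.1887, avocado 0.04478.
Take 2 servings of broccoli: uses 90 kcal, +220.0 mg vitamin C (running total 220.0 mg).
Take 3 servings of sweet potato: uses 318 kcal, +60.0 mg vitamin C (running total 280.0 mg).
Take 0.2935 servings of avocado: uses 59 kcal, +2.6 mg vitamin C (running total 282.6 mg).
Filling greedily by vitamin C-per-kcal is optimal for one linear limit, giving 282.6 mg.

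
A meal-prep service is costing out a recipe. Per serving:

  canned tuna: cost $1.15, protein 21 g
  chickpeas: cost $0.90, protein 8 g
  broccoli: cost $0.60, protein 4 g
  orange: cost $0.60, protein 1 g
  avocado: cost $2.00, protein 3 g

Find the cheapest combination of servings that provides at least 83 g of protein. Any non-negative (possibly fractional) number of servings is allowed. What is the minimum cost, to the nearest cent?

Cost per g of protein: canned tuna $0.0548, chickpeas $0.1125, broccoli $0.1500, orange $0.6000, avocado $0.6667.
With no serving limits, use only canned tuna: 83 g / 21 g = 3.952 servings × $1.15 = $4.55.

$4.55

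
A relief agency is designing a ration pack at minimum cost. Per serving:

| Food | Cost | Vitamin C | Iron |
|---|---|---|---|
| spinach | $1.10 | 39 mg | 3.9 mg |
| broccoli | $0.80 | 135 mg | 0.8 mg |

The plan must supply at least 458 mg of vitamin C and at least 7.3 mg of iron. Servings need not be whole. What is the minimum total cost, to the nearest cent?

$3.80

spinach only: max(458/39, 7.3/3.9) = 11.74 servings → $12.92.
broccoli only: max(458/135, 7.3/0.8) = 9.125 servings → $7.30.
spinach + broccoli with both tight: 1.25 servings and 3.031 servings → $3.80.
The minimum over all feasible corners is $3.80.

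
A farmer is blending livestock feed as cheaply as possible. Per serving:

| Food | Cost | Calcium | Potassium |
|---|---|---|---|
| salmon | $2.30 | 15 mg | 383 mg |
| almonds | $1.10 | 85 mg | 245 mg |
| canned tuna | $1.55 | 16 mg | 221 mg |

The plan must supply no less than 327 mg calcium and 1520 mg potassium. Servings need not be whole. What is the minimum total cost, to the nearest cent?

$6.82

salmon only: max(327/15, 1520/383) = 21.8 servings → $50.14.
almonds only: max(327/85, 1520/245) = 6.204 servings → $6.82.
canned tuna only: max(327/16, 1520/221) = 20.44 servings → $31.68.
salmon + almonds with both tight: 1.7 servings and 3.547 servings → $7.81.
salmon + canned tuna: intersection lies outside the first quadrant.
almonds + canned tuna with both tight: 3.225 servings and 3.302 servings → $8.67.
The minimum over all feasible corners is $6.82.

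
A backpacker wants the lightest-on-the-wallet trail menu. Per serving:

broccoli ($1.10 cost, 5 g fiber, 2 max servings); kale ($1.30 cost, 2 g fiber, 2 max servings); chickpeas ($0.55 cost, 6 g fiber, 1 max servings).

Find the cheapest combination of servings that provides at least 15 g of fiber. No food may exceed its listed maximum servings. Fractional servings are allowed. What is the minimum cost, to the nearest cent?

Cost per g of fiber: chickpeas $0.0917, broccoli $0.2200, kale $0.6500.
Take 1 serving of chickpeas: +6.0 g fiber for $0.55 (total $0.55, still need 9.0 g).
Take 1.8 servings of broccoli: +9.0 g fiber for $1.98 (total $2.53, still need 0.0 g).
Filling from the cheapest source first is optimal under one linear minimum: $2.53.

$2.53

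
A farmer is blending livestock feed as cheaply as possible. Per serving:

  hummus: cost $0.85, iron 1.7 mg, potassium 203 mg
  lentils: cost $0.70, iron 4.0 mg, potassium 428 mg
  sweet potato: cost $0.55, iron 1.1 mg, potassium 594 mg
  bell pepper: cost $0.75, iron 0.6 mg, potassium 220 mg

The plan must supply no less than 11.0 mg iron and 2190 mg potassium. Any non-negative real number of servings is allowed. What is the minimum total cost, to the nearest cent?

$2.69

Minimising a linear cost over {iron ≥ 11.0, potassium ≥ 2190, servings ≥ 0} — the optimum is at a vertex, using one or two foods.
hummus only: max(11.0/1.7, 2190/203) = 10.79 servings → $9.17.
lentils only: max(11.0/4.0, 2190/428) = 5.117 servings → $3.58.
sweet potato only: max(11.0/1.1, 2190/594) = 10 servings → $5.50.
bell pepper only: max(11.0/0.6, 2190/220) = 18.33 servings → $13.75.
hummus + lentils: intersection lies outside the first quadrant.
hummus + sweet potato with both tight: 5.245 servings and 1.894 servings → $5.50.
hummus + bell pepper with both tight: 4.385 servings and 5.908 servings → $8.16.
lentils + sweet potato with both tight: 2.165 servings and 2.127 servings → $2.69.
lentils + bell pepper with both tight: 1.775 servings and 6.502 servings → $6.12.
sweet potato + bell pepper with both targets exact would need a negative amount; discard.
The minimum over all feasible corners is $2.69.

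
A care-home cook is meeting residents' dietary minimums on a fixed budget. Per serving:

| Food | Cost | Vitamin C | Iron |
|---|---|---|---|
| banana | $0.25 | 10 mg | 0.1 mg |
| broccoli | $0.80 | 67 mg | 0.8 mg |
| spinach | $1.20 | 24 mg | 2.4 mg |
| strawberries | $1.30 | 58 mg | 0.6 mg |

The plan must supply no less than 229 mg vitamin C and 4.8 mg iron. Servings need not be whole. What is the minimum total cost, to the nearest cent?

$3.63

The cheapest plan sits at a corner of the feasible region — with two constraints it uses at most two foods.
banana only: max(229/10, 4.8/0.1) = 48 servings → $12.00.
broccoli only: max(229/67, 4.8/0.8) = 6 servings → $4.80.
spinach only: max(229/24, 4.8/2.4) = 9.542 servings → $11.45.
strawberries only: max(229/58, 4.8/0.6) = 8 servings → $10.40.
banana + broccoli: the both-tight solution has a negative serving — not a feasible corner.
banana + spinach with both tight: 20.11 servings and 1.162 servings → $6.42.
banana + strawberries: the both-tight solution has a negative serving — not a feasible corner.
broccoli + spinach with both tight: 3.068 servings and 0.9774 servings → $3.63.
broccoli + strawberries: the both-tight solution has a negative serving — not a feasible corner.
spinach + strawberries with both tight: 1.13 servings and 3.481 servings → $5.88.
Cheapest feasible corner: $3.63.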